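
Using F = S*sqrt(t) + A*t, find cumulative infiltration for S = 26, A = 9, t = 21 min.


F = S*sqrt(t) + A*t
F = 26*sqrt(21) + 9*21
F = 26*4.582576 + 189

308.1470 mm


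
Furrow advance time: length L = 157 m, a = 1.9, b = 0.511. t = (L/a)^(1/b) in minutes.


t = (L/a)^(1/b)
t = (157/1.9)^(1/0.511)
t = 82.631579^(1/0.511)

5646.1645 min


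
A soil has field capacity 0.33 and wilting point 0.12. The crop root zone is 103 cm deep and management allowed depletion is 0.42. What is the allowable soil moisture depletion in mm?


SMD = (FC - PWP) * d * MAD * 10
SMD = (0.33 - 0.12) * 103 * 0.42 * 10
SMD = 0.2100 * 103 * 0.42 * 10

90.8460 mm


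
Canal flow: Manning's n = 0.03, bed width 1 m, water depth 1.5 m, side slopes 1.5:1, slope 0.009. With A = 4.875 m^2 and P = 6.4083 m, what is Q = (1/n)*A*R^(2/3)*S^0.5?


R = A/P = 4.875/6.4083 = 0.760732
Q = (1/0.03) * 4.875 * 0.760732^(2/3) * 0.009^0.5

12.8468 m^3/s


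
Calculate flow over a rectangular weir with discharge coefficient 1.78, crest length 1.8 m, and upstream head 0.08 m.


Q = C * L * H^(3/2) = 1.78 * 1.8 * 0.08^1.5 = 1.78 * 1.8 * 0.022627

0.0725 m^3/s


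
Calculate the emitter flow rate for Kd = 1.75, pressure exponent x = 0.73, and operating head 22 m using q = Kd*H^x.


q = Kd * H^x = 1.75 * 22^0.73 = 1.75 * 9.549234

16.7112 L/h


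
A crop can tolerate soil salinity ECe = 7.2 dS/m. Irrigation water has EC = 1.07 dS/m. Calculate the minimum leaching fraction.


LR = ECiw / (5*ECe - ECiw)
LR = 1.07 / (5*7.2 - 1.07)
LR = 1.07 / 34.9300

0.0306


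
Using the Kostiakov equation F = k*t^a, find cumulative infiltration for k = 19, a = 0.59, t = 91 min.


F = k * t^a = 19 * 91^0.59
F = 19 * 14.316420

272.0120 mm


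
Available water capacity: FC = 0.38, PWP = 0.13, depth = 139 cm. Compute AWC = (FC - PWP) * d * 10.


AWC = (FC - PWP) * d * 10
AWC = (0.38 - 0.13) * 139 * 10
AWC = 0.2500 * 139 * 10

347.5000 mm


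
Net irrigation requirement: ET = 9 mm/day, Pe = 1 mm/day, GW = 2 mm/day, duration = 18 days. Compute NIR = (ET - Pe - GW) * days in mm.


Daily deficit = ET - Pe - GW = 9 - 1 - 2 = 6 mm/day
NIR = 6 * 18 = 108 mm

108.0000 mm


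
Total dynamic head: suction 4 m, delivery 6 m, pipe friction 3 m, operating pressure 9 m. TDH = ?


TDH = Hs + Hd + hf + Hp = 4 + 6 + 3 + 9 = 22

22 m


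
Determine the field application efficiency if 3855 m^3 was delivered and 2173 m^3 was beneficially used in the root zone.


Ea = V_root / V_field * 100 = 2173 / 3855 * 100 = 56.3684%

56.3684 %


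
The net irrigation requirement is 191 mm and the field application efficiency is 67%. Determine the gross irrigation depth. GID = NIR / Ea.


Ea = 67% = 0.67
GID = NIR / Ea = 191 / 0.67 = 285.0746 mm

285.0746 mm


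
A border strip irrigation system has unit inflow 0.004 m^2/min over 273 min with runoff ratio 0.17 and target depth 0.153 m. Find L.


L = q*t/((1+r)*Z)
L = 0.004*273/((1+0.17)*0.153)
L = 1.092/0.17901

6.1002 m


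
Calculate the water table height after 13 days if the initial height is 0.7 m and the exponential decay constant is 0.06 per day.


m = m0 * exp(-k*t)
m = 0.7 * exp(-0.06 * 13)
m = 0.7 * exp(-0.7800)

0.3209 m


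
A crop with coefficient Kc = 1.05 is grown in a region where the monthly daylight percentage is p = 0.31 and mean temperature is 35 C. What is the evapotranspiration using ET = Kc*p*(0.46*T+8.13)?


ET = Kc * p * (0.46*T + 8.13)
ET = 1.05 * 0.31 * (0.46*35 + 8.13)
ET = 1.05 * 0.31 * 24.2300

7.8869 mm/day


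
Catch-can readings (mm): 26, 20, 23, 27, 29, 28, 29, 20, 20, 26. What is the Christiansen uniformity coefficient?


mean = 24.800000 mm
MAD = 3.240000 mm
CU = (1 - 3.240000/24.800000)*100

86.9355 %


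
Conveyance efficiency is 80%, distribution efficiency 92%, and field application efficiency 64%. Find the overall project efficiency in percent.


Ec = 0.8, Eb = 0.92, Ea = 0.64
E = 0.8 * 0.92 * 0.64 * 100 = 47.1040%

47.1040 %


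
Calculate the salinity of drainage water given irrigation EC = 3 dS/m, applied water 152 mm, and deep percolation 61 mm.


EC_dw = EC_iw * D_iw / D_dw
EC_dw = 3 * 152 / 61
EC_dw = 456 / 61

7.4754 dS/m


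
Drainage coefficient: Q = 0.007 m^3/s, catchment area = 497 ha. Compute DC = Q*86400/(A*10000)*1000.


DC = Q * 86400 / (A * 10000) * 1000
DC = 0.007 * 86400 / (497 * 10000) * 1000
DC = 604800.0000 / 4970000

0.1217 mm/day


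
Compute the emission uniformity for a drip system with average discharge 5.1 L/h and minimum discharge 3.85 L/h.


EU = (q_min/q_avg)*100 = (3.85/5.1)*100 = 75.4902%

75.4902 %


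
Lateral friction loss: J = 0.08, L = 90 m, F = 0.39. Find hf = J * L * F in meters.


hf = J * L * F = 0.08 * 90 * 0.39 = 2.8080 m

2.8080 m


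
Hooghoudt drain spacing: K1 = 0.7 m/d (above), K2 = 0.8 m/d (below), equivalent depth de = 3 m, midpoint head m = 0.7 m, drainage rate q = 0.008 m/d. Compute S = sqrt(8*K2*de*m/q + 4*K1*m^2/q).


S^2 = 8*K2*de*m/q + 4*K1*m^2/q
S^2 = 8*0.8*3*0.7/0.008 + 4*0.7*0.7^2/0.008
S = sqrt(1851.5000)

43.0291 m


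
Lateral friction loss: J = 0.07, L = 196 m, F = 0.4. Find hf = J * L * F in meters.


hf = J * L * F = 0.07 * 196 * 0.4 = 5.4880 m

5.4880 m


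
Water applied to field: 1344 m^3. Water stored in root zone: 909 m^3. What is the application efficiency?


Ea = V_root / V_field * 100 = 909 / 1344 * 100 = 67.6339%

67.6339 %


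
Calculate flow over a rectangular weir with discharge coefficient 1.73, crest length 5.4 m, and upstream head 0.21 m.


Q = C * L * H^(3/2) = 1.73 * 5.4 * 0.21^1.5 = 1.73 * 5.4 * 0.096234

0.8990 m^3/s


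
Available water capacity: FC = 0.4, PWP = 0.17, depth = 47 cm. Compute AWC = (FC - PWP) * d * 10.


AWC = (FC - PWP) * d * 10
AWC = (0.4 - 0.17) * 47 * 10
AWC = 0.2300 * 47 * 10

108.1000 mm


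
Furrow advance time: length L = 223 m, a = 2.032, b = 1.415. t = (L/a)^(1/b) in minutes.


t = (L/a)^(1/b)
t = (223/2.032)^(1/1.415)
t = 109.744094^(1/1.415)

27.6672 min


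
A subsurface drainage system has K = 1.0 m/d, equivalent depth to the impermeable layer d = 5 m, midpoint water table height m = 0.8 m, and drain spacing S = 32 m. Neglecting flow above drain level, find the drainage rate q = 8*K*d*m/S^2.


q = 8*K*d*m/S^2
q = 8*1.0*5*0.8/32^2
q = 32.0000 / 1024

0.0312 m/d


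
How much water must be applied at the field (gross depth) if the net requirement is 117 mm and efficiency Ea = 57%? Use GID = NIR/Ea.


Ea = 57% = 0.57
GID = NIR / Ea = 117 / 0.57 = 205.2632 mm

205.2632 mm


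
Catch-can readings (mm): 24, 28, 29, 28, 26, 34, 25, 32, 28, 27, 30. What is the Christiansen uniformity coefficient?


mean = 28.272727 mm
MAD = 2.165289 mm
CU = (1 - 2.165289/28.272727)*100

92.3414 %


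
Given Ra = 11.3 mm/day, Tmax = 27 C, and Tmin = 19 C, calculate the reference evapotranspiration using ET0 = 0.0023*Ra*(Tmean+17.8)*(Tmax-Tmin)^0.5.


Tmean = (Tmax + Tmin)/2 = (27 + 19)/2 = 23.0
ET0 = 0.0023 * 11.3 * (23.0 + 17.8) * sqrt(27 - 19)
ET0 = 0.0023 * 11.3 * 40.8 * 2.828427

2.9992 mm/day


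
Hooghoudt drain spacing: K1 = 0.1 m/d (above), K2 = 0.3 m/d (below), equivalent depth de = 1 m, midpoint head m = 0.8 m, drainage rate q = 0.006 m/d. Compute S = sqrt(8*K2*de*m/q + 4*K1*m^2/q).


S^2 = 8*K2*de*m/q + 4*K1*m^2/q
S^2 = 8*0.3*1*0.8/0.006 + 4*0.1*0.8^2/0.006
S = sqrt(362.6667)

19.0438 m


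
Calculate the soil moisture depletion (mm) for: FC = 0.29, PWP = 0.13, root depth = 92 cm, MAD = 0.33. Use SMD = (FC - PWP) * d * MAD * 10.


SMD = (FC - PWP) * d * MAD * 10
SMD = (0.29 - 0.13) * 92 * 0.33 * 10
SMD = 0.1600 * 92 * 0.33 * 10

48.5760 mm


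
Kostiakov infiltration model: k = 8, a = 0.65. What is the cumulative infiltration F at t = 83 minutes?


F = k * t^a = 8 * 83^0.65
F = 8 * 17.676682

141.4135 mm


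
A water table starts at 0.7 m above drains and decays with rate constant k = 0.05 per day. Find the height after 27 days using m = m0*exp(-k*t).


m = m0 * exp(-k*t)
m = 0.7 * exp(-0.05 * 27)
m = 0.7 * exp(-1.3500)

0.1815 m


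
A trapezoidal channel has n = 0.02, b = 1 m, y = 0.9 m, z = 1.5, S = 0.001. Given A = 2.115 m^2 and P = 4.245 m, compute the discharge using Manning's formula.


R = A/P = 2.115/4.245 = 0.498233
Q = (1/0.02) * 2.115 * 0.498233^(2/3) * 0.001^0.5

2.1017 m^3/s


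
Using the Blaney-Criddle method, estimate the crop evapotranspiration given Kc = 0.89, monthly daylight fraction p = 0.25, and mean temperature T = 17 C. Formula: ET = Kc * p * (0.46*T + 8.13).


ET = Kc * p * (0.46*T + 8.13)
ET = 0.89 * 0.25 * (0.46*17 + 8.13)
ET = 0.89 * 0.25 * 15.9500

3.5489 mm/day


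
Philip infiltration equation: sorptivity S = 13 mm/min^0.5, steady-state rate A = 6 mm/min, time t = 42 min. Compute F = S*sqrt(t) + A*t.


F = S*sqrt(t) + A*t
F = 13*sqrt(42) + 6*42
F = 13*6.480741 + 252

336.2496 mm


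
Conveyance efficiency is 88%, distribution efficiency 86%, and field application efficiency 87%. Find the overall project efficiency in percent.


Ec = 0.88, Eb = 0.86, Ea = 0.87
E = 0.88 * 0.86 * 0.87 * 100 = 65.8416%

65.8416 %


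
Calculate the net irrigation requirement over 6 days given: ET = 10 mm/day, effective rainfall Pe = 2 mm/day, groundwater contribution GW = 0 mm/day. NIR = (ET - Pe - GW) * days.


Daily deficit = ET - Pe - GW = 10 - 2 - 0 = 8 mm/day
NIR = 8 * 6 = 48 mm

48.0000 mm


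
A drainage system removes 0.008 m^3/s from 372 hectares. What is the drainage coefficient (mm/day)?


DC = Q * 86400 / (A * 10000) * 1000
DC = 0.008 * 86400 / (372 * 10000) * 1000
DC = 691200.0000 / 3720000

0.1858 mm/day


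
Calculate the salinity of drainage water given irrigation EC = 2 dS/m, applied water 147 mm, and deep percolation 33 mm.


EC_dw = EC_iw * D_iw / D_dw
EC_dw = 2 * 147 / 33
EC_dw = 294 / 33

8.9091 dS/m


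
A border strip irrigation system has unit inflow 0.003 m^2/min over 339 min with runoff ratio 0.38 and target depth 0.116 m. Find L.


L = q*t/((1+r)*Z)
L = 0.003*339/((1+0.38)*0.116)
L = 1.017/0.16008

6.3531 m


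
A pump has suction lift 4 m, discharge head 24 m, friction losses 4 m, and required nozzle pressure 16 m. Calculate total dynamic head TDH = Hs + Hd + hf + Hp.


TDH = Hs + Hd + hf + Hp = 4 + 24 + 4 + 16 = 48

48 m


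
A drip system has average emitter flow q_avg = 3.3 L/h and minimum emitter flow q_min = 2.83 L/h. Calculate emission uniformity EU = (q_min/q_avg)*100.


EU = (q_min/q_avg)*100 = (2.83/3.3)*100 = 85.7576%

85.7576 %


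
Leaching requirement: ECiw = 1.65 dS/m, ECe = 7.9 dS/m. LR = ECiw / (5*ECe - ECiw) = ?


LR = ECiw / (5*ECe - ECiw)
LR = 1.65 / (5*7.9 - 1.65)
LR = 1.65 / 37.8500

0.0436


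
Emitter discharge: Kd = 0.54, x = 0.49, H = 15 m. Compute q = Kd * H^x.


q = Kd * H^x = 0.54 * 15^0.49 = 0.54 * 3.769508

2.0355 L/h


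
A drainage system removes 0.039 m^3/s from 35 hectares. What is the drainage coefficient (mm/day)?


DC = Q * 86400 / (A * 10000) * 1000
DC = 0.039 * 86400 / (35 * 10000) * 1000
DC = 3369600.0000 / 350000

9.6274 mm/day


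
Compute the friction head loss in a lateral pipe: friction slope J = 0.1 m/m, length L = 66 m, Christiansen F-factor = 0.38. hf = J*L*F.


hf = J * L * F = 0.1 * 66 * 0.38 = 2.5080 m

2.5080 m


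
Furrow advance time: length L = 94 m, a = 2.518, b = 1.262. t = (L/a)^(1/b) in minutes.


t = (L/a)^(1/b)
t = (94/2.518)^(1/1.262)
t = 37.331215^(1/1.262)

17.6076 min


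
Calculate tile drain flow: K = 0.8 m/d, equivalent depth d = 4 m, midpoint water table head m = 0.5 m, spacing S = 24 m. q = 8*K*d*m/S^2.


q = 8*K*d*m/S^2
q = 8*0.8*4*0.5/24^2
q = 12.8000 / 576

0.0222 m/d


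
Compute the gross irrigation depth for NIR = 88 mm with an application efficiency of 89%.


Ea = 89% = 0.89
GID = NIR / Ea = 88 / 0.89 = 98.8764 mm

98.8764 mm


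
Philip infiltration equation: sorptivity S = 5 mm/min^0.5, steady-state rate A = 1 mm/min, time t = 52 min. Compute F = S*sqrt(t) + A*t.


F = S*sqrt(t) + A*t
F = 5*sqrt(52) + 1*52
F = 5*7.211103 + 52

88.0555 mm


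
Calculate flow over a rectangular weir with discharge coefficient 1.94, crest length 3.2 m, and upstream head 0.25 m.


Q = C * L * H^(3/2) = 1.94 * 3.2 * 0.25^1.5 = 1.94 * 3.2 * 0.125000

0.7760 m^3/s


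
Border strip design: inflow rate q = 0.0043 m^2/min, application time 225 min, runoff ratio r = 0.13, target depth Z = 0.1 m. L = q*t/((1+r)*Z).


L = q*t/((1+r)*Z)
L = 0.0043*225/((1+0.13)*0.1)
L = 0.9675/0.113

8.5619 m


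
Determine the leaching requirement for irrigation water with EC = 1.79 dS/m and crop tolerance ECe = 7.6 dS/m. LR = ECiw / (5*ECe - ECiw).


LR = ECiw / (5*ECe - ECiw)
LR = 1.79 / (5*7.6 - 1.79)
LR = 1.79 / 36.2100

0.0494


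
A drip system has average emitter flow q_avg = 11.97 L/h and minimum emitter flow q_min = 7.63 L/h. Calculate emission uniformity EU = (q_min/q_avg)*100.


EU = (q_min/q_avg)*100 = (7.63/11.97)*100 = 63.7427%

63.7427 %


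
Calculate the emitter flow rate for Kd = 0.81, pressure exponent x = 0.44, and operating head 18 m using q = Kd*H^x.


q = Kd * H^x = 0.81 * 18^0.44 = 0.81 * 3.567138

2.8894 L/h


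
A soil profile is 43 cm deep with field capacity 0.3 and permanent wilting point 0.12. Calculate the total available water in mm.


AWC = (FC - PWP) * d * 10
AWC = (0.3 - 0.12) * 43 * 10
AWC = 0.1800 * 43 * 10

77.4000 mm


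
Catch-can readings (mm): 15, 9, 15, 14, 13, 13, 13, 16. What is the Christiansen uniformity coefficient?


mean = 13.500000 mm
MAD = 1.500000 mm
CU = (1 - 1.500000/13.500000)*100

88.8889 %


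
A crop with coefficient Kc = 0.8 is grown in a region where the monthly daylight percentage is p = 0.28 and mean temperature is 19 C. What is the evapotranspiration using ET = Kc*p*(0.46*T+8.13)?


ET = Kc * p * (0.46*T + 8.13)
ET = 0.8 * 0.28 * (0.46*19 + 8.13)
ET = 0.8 * 0.28 * 16.8700

3.7789 mm/day


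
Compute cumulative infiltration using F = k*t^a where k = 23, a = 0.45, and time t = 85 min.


F = k * t^a = 23 * 85^0.45
F = 23 * 7.383096

169.8112 mm


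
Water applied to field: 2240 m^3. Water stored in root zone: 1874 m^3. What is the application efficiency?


Ea = V_root / V_field * 100 = 1874 / 2240 * 100 = 83.6607%

83.6607 %


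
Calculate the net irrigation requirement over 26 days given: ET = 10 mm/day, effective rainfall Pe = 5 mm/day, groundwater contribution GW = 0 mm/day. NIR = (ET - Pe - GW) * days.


Daily deficit = ET - Pe - GW = 10 - 5 - 0 = 5 mm/day
NIR = 5 * 26 = 130 mm

130.0000 mm


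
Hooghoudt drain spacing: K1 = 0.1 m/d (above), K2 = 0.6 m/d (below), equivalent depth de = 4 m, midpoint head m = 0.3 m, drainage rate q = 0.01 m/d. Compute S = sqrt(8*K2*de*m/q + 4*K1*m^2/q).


S^2 = 8*K2*de*m/q + 4*K1*m^2/q
S^2 = 8*0.6*4*0.3/0.01 + 4*0.1*0.3^2/0.01
S = sqrt(579.6000)

24.0749 m


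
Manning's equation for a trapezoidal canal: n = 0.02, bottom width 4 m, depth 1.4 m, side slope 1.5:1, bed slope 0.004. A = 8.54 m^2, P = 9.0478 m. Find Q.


R = A/P = 8.54/9.0478 = 0.943876
Q = (1/0.02) * 8.54 * 0.943876^(2/3) * 0.004^0.5

25.9857 m^3/s


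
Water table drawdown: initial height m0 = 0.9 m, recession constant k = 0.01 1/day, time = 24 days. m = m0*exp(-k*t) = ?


m = m0 * exp(-k*t)
m = 0.9 * exp(-0.01 * 24)
m = 0.9 * exp(-0.2400)

0.7080 m


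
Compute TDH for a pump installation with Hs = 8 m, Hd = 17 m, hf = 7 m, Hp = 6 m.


TDH = Hs + Hd + hf + Hp = 8 + 17 + 7 + 6 = 38

38 m


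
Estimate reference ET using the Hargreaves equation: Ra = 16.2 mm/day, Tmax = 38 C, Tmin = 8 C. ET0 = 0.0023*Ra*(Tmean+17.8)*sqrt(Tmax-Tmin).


Tmean = (Tmax + Tmin)/2 = (38 + 8)/2 = 23.0
ET0 = 0.0023 * 16.2 * (23.0 + 17.8) * sqrt(38 - 8)
ET0 = 0.0023 * 16.2 * 40.8 * 5.477226

8.3265 mm/day


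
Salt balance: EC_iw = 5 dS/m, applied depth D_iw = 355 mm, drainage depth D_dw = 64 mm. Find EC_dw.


EC_dw = EC_iw * D_iw / D_dw
EC_dw = 5 * 355 / 64
EC_dw = 1775 / 64

27.7344 dS/m


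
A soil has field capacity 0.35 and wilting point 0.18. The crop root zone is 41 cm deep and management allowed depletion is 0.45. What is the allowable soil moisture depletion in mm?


SMD = (FC - PWP) * d * MAD * 10
SMD = (0.35 - 0.18) * 41 * 0.45 * 10
SMD = 0.1700 * 41 * 0.45 * 10

31.3650 mm


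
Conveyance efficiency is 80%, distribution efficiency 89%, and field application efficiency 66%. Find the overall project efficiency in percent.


Ec = 0.8, Eb = 0.89, Ea = 0.66
E = 0.8 * 0.89 * 0.66 * 100 = 46.9920%

46.9920 %


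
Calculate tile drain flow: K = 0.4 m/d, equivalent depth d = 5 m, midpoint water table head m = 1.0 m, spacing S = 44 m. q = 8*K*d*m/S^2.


q = 8*K*d*m/S^2
q = 8*0.4*5*1.0/44^2
q = 16.0000 / 1936

0.0083 m/d


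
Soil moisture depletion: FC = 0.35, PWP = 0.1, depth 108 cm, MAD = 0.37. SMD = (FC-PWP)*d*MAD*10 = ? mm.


SMD = (FC - PWP) * d * MAD * 10
SMD = (0.35 - 0.1) * 108 * 0.37 * 10
SMD = 0.2500 * 108 * 0.37 * 10

99.9000 mm


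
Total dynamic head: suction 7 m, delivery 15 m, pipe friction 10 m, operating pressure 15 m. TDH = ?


TDH = Hs + Hd + hf + Hp = 7 + 15 + 10 + 15 = 47

47 m


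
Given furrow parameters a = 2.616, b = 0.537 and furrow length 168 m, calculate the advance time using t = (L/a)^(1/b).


t = (L/a)^(1/b)
t = (168/2.616)^(1/0.537)
t = 64.220183^(1/0.537)

2324.0273 min


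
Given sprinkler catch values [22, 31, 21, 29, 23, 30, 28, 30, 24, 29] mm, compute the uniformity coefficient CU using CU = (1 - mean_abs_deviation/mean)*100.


mean = 26.700000 mm
MAD = 3.360000 mm
CU = (1 - 3.360000/26.700000)*100

87.4157 %


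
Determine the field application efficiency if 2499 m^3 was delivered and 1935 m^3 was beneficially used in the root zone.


Ea = V_root / V_field * 100 = 1935 / 2499 * 100 = 77.4310%

77.4310 %


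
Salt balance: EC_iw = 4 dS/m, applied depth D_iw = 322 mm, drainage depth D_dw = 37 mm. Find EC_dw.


EC_dw = EC_iw * D_iw / D_dw
EC_dw = 4 * 322 / 37
EC_dw = 1288 / 37

34.8108 dS/m


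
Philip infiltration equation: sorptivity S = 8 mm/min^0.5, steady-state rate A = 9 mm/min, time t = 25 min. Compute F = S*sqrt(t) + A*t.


F = S*sqrt(t) + A*t
F = 8*sqrt(25) + 9*25
F = 8*5.000000 + 225

265.0000 mm


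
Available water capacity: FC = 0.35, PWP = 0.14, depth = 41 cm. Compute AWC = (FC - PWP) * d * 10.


AWC = (FC - PWP) * d * 10
AWC = (0.35 - 0.14) * 41 * 10
AWC = 0.2100 * 41 * 10

86.1000 mm


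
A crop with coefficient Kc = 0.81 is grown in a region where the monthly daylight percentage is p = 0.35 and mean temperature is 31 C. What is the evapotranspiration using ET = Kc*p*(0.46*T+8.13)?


ET = Kc * p * (0.46*T + 8.13)
ET = 0.81 * 0.35 * (0.46*31 + 8.13)
ET = 0.81 * 0.35 * 22.3900

6.3476 mm/day


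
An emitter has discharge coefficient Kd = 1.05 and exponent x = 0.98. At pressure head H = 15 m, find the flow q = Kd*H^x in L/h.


q = Kd * H^x = 1.05 * 15^0.98 = 1.05 * 14.209194

14.9197 L/h


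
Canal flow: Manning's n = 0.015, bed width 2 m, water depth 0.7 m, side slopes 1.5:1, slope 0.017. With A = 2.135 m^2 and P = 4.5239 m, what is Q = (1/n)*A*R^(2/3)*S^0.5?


R = A/P = 2.135/4.5239 = 0.471938
Q = (1/0.015) * 2.135 * 0.471938^(2/3) * 0.017^0.5

11.2492 m^3/s


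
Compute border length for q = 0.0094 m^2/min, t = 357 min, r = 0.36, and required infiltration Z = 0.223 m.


L = q*t/((1+r)*Z)
L = 0.0094*357/((1+0.36)*0.223)
L = 3.3558/0.30328

11.0650 m


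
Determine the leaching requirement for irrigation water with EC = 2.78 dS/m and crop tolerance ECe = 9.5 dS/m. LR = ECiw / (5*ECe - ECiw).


LR = ECiw / (5*ECe - ECiw)
LR = 2.78 / (5*9.5 - 2.78)
LR = 2.78 / 44.7200

0.0622


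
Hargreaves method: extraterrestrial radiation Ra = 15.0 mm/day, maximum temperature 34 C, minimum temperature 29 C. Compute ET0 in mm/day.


Tmean = (Tmax + Tmin)/2 = (34 + 29)/2 = 31.5
ET0 = 0.0023 * 15.0 * (31.5 + 17.8) * sqrt(34 - 29)
ET0 = 0.0023 * 15.0 * 49.3 * 2.236068

3.8032 mm/day


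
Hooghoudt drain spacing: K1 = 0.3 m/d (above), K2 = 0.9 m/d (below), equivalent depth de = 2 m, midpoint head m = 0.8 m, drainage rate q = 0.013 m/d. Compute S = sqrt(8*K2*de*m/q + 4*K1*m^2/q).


S^2 = 8*K2*de*m/q + 4*K1*m^2/q
S^2 = 8*0.9*2*0.8/0.013 + 4*0.3*0.8^2/0.013
S = sqrt(945.2308)

30.7446 m


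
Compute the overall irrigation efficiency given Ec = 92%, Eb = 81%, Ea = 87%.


Ec = 0.92, Eb = 0.81, Ea = 0.87
E = 0.92 * 0.81 * 0.87 * 100 = 64.8324%

64.8324 %


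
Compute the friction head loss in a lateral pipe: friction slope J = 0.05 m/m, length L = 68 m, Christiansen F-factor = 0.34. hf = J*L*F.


hf = J * L * F = 0.05 * 68 * 0.34 = 1.1560 m

1.1560 m


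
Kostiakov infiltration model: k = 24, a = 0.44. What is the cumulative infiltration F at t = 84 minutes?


F = k * t^a = 24 * 84^0.44
F = 24 * 7.025591

168.6142 mm


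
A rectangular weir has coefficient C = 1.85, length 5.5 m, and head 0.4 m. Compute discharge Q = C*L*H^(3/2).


Q = C * L * H^(3/2) = 1.85 * 5.5 * 0.4^1.5 = 1.85 * 5.5 * 0.252982

2.5741 m^3/s


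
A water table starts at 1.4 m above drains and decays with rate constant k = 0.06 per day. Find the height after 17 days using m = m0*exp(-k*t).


m = m0 * exp(-k*t)
m = 1.4 * exp(-0.06 * 17)
m = 1.4 * exp(-1.0200)

0.5048 m


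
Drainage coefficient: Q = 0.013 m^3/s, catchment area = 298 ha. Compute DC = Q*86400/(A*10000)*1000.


DC = Q * 86400 / (A * 10000) * 1000
DC = 0.013 * 86400 / (298 * 10000) * 1000
DC = 1123200.0000 / 2980000

0.3769 mm/day


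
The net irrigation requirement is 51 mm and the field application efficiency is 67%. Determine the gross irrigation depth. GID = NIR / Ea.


Ea = 67% = 0.67
GID = NIR / Ea = 51 / 0.67 = 76.1194 mm

76.1194 mm


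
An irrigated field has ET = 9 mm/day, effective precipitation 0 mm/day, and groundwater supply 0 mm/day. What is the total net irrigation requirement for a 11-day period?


Daily deficit = ET - Pe - GW = 9 - 0 - 0 = 9 mm/day
NIR = 9 * 11 = 99 mm

99.0000 mm


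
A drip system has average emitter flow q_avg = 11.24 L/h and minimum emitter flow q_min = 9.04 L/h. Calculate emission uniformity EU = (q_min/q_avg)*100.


EU = (q_min/q_avg)*100 = (9.04/11.24)*100 = 80.4270%

80.4270 %


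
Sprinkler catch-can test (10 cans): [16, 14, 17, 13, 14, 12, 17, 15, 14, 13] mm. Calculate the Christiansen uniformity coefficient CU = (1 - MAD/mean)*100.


mean = 14.500000 mm
MAD = 1.400000 mm
CU = (1 - 1.400000/14.500000)*100

90.3448 %


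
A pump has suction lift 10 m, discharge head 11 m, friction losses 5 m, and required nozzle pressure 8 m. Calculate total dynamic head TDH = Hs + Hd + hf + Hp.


TDH = Hs + Hd + hf + Hp = 10 + 11 + 5 + 8 = 34

34 m


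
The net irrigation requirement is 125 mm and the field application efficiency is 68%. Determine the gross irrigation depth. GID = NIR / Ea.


Ea = 68% = 0.68
GID = NIR / Ea = 125 / 0.68 = 183.8235 mm

183.8235 mm


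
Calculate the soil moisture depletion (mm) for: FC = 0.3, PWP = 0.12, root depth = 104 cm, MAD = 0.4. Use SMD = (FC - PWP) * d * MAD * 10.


SMD = (FC - PWP) * d * MAD * 10
SMD = (0.3 - 0.12) * 104 * 0.4 * 10
SMD = 0.1800 * 104 * 0.4 * 10

74.8800 mm


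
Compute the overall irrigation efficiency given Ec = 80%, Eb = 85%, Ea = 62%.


Ec = 0.8, Eb = 0.85, Ea = 0.62
E = 0.8 * 0.85 * 0.62 * 100 = 42.1600%

42.1600 %


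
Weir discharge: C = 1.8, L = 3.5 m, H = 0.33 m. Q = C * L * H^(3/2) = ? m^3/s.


Q = C * L * H^(3/2) = 1.8 * 3.5 * 0.33^1.5 = 1.8 * 3.5 * 0.189571

1.1943 m^3/s


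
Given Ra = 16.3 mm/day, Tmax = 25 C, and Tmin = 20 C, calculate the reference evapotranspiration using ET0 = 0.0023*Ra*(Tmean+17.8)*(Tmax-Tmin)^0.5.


Tmean = (Tmax + Tmin)/2 = (25 + 20)/2 = 22.5
ET0 = 0.0023 * 16.3 * (22.5 + 17.8) * sqrt(25 - 20)
ET0 = 0.0023 * 16.3 * 40.3 * 2.236068

3.3784 mm/day


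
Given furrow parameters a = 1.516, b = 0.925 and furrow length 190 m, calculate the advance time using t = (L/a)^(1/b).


t = (L/a)^(1/b)
t = (190/1.516)^(1/0.925)
t = 125.329815^(1/0.925)

185.4244 min


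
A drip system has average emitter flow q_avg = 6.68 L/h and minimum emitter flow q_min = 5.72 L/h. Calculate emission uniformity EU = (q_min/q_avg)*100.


EU = (q_min/q_avg)*100 = (5.72/6.68)*100 = 85.6287%

85.6287 %


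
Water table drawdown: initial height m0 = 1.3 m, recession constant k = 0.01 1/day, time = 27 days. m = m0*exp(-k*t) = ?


m = m0 * exp(-k*t)
m = 1.3 * exp(-0.01 * 27)
m = 1.3 * exp(-0.2700)

0.9924 m


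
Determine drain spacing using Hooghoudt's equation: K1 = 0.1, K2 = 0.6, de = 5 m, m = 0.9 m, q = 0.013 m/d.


S^2 = 8*K2*de*m/q + 4*K1*m^2/q
S^2 = 8*0.6*5*0.9/0.013 + 4*0.1*0.9^2/0.013
S = sqrt(1686.4615)

41.0665 m


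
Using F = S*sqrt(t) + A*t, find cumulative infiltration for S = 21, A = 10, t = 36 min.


F = S*sqrt(t) + A*t
F = 21*sqrt(36) + 10*36
F = 21*6.000000 + 360

486.0000 mm


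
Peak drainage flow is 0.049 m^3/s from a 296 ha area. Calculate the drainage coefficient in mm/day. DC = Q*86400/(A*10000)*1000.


DC = Q * 86400 / (A * 10000) * 1000
DC = 0.049 * 86400 / (296 * 10000) * 1000
DC = 4233600.0000 / 2960000

1.4303 mm/day


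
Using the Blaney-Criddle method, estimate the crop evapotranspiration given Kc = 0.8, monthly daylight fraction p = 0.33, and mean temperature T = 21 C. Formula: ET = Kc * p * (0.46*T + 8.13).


ET = Kc * p * (0.46*T + 8.13)
ET = 0.8 * 0.33 * (0.46*21 + 8.13)
ET = 0.8 * 0.33 * 17.7900

4.6966 mm/day


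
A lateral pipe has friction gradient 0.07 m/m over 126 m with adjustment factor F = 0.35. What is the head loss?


hf = J * L * F = 0.07 * 126 * 0.35 = 3.0870 m

3.0870 m


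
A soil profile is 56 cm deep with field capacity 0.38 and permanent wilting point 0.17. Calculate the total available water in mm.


AWC = (FC - PWP) * d * 10
AWC = (0.38 - 0.17) * 56 * 10
AWC = 0.2100 * 56 * 10

117.6000 mm


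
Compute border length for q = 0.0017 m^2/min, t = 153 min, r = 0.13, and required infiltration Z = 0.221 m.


L = q*t/((1+r)*Z)
L = 0.0017*153/((1+0.13)*0.221)
L = 0.2601/0.24973

1.0415 m


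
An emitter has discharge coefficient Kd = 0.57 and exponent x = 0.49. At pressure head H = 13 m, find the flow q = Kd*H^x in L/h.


q = Kd * H^x = 0.57 * 13^0.49 = 0.57 * 3.514247

2.0031 L/h


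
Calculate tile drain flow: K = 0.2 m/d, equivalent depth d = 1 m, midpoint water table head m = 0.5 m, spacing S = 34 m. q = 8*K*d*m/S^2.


q = 8*K*d*m/S^2
q = 8*0.2*1*0.5/34^2
q = 0.8000 / 1156

6.9204e-04 m/d


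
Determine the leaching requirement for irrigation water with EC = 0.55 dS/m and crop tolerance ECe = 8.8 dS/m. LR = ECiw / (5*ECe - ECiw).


LR = ECiw / (5*ECe - ECiw)
LR = 0.55 / (5*8.8 - 0.55)
LR = 0.55 / 43.4500

0.0127


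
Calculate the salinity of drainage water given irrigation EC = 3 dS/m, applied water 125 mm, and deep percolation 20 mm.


EC_dw = EC_iw * D_iw / D_dw
EC_dw = 3 * 125 / 20
EC_dw = 375 / 20

18.7500 dS/m


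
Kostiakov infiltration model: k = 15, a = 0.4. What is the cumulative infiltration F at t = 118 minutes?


F = k * t^a = 15 * 118^0.4
F = 15 * 6.741442

101.1216 mm


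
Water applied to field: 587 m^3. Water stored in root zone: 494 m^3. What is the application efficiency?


Ea = V_root / V_field * 100 = 494 / 587 * 100 = 84.1567%

84.1567 %


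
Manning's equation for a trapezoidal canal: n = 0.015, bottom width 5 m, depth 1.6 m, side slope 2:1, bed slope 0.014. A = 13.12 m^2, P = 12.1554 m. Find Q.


R = A/P = 13.12/12.1554 = 1.079356
Q = (1/0.015) * 13.12 * 1.079356^(2/3) * 0.014^0.5

108.8971 m^3/s


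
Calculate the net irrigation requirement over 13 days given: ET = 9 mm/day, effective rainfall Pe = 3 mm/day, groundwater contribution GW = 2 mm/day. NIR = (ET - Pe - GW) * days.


Daily deficit = ET - Pe - GW = 9 - 3 - 2 = 4 mm/day
NIR = 4 * 13 = 52 mm

52.0000 mm


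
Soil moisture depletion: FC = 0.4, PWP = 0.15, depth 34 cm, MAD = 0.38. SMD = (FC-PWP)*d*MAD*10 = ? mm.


SMD = (FC - PWP) * d * MAD * 10
SMD = (0.4 - 0.15) * 34 * 0.38 * 10
SMD = 0.2500 * 34 * 0.38 * 10

32.3000 mm


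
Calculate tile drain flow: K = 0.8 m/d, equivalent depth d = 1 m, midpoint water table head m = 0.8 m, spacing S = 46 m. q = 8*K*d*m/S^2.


q = 8*K*d*m/S^2
q = 8*0.8*1*0.8/46^2
q = 5.1200 / 2116

0.0024 m/d


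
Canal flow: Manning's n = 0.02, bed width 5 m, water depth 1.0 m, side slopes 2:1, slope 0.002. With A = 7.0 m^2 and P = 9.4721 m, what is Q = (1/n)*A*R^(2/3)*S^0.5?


R = A/P = 7.0/9.4721 = 0.739012
Q = (1/0.02) * 7.0 * 0.739012^(2/3) * 0.002^0.5

12.7943 m^3/s


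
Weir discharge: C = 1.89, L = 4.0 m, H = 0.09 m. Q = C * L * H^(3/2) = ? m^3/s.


Q = C * L * H^(3/2) = 1.89 * 4.0 * 0.09^1.5 = 1.89 * 4.0 * 0.027000

0.2041 m^3/s


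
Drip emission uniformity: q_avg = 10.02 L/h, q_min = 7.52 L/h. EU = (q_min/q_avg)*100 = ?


EU = (q_min/q_avg)*100 = (7.52/10.02)*100 = 75.0499%

75.0499 %


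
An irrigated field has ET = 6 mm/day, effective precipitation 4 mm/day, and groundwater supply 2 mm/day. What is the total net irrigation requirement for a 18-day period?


Daily deficit = ET - Pe - GW = 6 - 4 - 2 = 0 mm/day
NIR = 0 * 18 = 0 mm

0 mm


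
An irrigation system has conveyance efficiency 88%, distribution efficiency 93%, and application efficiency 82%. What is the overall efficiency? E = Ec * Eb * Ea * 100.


Ec = 0.88, Eb = 0.93, Ea = 0.82
E = 0.88 * 0.93 * 0.82 * 100 = 67.1088%

67.1088 %


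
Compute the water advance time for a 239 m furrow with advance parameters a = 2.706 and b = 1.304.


t = (L/a)^(1/b)
t = (239/2.706)^(1/1.304)
t = 88.322247^(1/1.304)

31.0731 min


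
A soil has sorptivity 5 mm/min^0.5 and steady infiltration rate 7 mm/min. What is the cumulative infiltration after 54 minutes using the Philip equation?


F = S*sqrt(t) + A*t
F = 5*sqrt(54) + 7*54
F = 5*7.348469 + 378

414.7423 mm


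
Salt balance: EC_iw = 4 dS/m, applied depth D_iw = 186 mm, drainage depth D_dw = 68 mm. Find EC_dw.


EC_dw = EC_iw * D_iw / D_dw
EC_dw = 4 * 186 / 68
EC_dw = 744 / 68

10.9412 dS/m


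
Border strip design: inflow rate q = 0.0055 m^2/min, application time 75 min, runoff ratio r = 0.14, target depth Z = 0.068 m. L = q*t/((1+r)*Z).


L = q*t/((1+r)*Z)
L = 0.0055*75/((1+0.14)*0.068)
L = 0.4125/0.07752

5.3212 m


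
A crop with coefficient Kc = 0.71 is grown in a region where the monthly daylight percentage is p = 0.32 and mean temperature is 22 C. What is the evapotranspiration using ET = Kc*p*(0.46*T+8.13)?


ET = Kc * p * (0.46*T + 8.13)
ET = 0.71 * 0.32 * (0.46*22 + 8.13)
ET = 0.71 * 0.32 * 18.2500

4.1464 mm/day


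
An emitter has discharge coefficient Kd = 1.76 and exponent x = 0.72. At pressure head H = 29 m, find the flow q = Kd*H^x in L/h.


q = Kd * H^x = 1.76 * 29^0.72 = 1.76 * 11.296049

19.8810 L/h


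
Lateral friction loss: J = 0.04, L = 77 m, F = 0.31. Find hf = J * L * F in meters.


hf = J * L * F = 0.04 * 77 * 0.31 = 0.9548 m

0.9548 m


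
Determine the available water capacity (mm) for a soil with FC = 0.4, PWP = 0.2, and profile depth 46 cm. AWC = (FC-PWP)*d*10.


AWC = (FC - PWP) * d * 10
AWC = (0.4 - 0.2) * 46 * 10
AWC = 0.2000 * 46 * 10

92.0000 mm


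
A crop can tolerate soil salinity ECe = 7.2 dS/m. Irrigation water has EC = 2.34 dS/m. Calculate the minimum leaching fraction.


LR = ECiw / (5*ECe - ECiw)
LR = 2.34 / (5*7.2 - 2.34)
LR = 2.34 / 33.6600

0.0695


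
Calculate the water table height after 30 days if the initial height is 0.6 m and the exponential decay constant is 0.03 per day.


m = m0 * exp(-k*t)
m = 0.6 * exp(-0.03 * 30)
m = 0.6 * exp(-0.9000)

0.2439 m


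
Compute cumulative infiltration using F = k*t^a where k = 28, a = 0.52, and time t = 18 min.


F = k * t^a = 28 * 18^0.52
F = 28 * 4.495124

125.8635 mm


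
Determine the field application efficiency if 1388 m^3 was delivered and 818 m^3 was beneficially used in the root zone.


Ea = V_root / V_field * 100 = 818 / 1388 * 100 = 58.9337%

58.9337 %


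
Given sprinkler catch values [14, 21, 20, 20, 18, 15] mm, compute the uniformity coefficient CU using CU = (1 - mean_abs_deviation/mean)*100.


mean = 18.000000 mm
MAD = 2.333333 mm
CU = (1 - 2.333333/18.000000)*100

87.0370 %


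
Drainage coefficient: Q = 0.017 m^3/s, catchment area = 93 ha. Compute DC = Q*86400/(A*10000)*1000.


DC = Q * 86400 / (A * 10000) * 1000
DC = 0.017 * 86400 / (93 * 10000) * 1000
DC = 1468800.0000 / 930000

1.5794 mm/day


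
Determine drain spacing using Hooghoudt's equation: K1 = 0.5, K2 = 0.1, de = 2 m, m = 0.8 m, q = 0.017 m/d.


S^2 = 8*K2*de*m/q + 4*K1*m^2/q
S^2 = 8*0.1*2*0.8/0.017 + 4*0.5*0.8^2/0.017
S = sqrt(150.5882)

12.2714 m


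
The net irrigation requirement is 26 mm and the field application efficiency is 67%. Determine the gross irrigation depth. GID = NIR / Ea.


Ea = 67% = 0.67
GID = NIR / Ea = 26 / 0.67 = 38.8060 mm

38.8060 mm


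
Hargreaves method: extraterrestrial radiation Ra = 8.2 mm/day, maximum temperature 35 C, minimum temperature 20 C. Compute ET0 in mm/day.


Tmean = (Tmax + Tmin)/2 = (35 + 20)/2 = 27.5
ET0 = 0.0023 * 8.2 * (27.5 + 17.8) * sqrt(35 - 20)
ET0 = 0.0023 * 8.2 * 45.3 * 3.872983

3.3089 mm/day


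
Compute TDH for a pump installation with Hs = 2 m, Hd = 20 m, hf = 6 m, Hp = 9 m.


TDH = Hs + Hd + hf + Hp = 2 + 20 + 6 + 9 = 37

37 m


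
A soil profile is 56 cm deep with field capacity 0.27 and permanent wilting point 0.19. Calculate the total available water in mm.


AWC = (FC - PWP) * d * 10
AWC = (0.27 - 0.19) * 56 * 10
AWC = 0.0800 * 56 * 10

44.8000 mm


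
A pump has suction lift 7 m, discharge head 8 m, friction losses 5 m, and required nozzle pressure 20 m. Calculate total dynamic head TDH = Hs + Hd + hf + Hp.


TDH = Hs + Hd + hf + Hp = 7 + 8 + 5 + 20 = 40

40 m


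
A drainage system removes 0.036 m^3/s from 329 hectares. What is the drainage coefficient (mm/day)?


DC = Q * 86400 / (A * 10000) * 1000
DC = 0.036 * 86400 / (329 * 10000) * 1000
DC = 3110400.0000 / 3290000

0.9454 mm/day


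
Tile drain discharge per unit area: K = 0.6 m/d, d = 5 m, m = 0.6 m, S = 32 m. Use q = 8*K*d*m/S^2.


q = 8*K*d*m/S^2
q = 8*0.6*5*0.6/32^2
q = 14.4000 / 1024

0.0141 m/d


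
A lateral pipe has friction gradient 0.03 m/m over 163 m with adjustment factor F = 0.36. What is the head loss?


hf = J * L * F = 0.03 * 163 * 0.36 = 1.7604 m

1.7604 m


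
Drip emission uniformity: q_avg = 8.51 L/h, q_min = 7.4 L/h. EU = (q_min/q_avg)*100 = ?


EU = (q_min/q_avg)*100 = (7.4/8.51)*100 = 86.9565%

86.9565 %


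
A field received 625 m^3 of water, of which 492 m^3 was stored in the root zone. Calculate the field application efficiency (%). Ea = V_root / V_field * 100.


Ea = V_root / V_field * 100 = 492 / 625 * 100 = 78.7200%

78.7200 %


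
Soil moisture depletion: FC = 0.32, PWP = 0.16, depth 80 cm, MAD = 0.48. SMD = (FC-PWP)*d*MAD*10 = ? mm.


SMD = (FC - PWP) * d * MAD * 10
SMD = (0.32 - 0.16) * 80 * 0.48 * 10
SMD = 0.1600 * 80 * 0.48 * 10

61.4400 mm


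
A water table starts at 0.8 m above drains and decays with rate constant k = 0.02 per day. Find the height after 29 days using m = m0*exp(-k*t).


m = m0 * exp(-k*t)
m = 0.8 * exp(-0.02 * 29)
m = 0.8 * exp(-0.5800)

0.4479 m


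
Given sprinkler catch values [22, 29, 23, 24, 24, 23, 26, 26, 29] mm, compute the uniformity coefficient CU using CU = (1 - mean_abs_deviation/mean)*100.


mean = 25.111111 mm
MAD = 2.123457 mm
CU = (1 - 2.123457/25.111111)*100

91.5438 %


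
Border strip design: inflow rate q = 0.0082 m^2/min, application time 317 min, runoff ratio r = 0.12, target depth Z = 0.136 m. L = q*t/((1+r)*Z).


L = q*t/((1+r)*Z)
L = 0.0082*317/((1+0.12)*0.136)
L = 2.5994/0.15232

17.0654 m


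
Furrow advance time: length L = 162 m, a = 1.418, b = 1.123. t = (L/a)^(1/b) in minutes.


t = (L/a)^(1/b)
t = (162/1.418)^(1/1.123)
t = 114.245416^(1/1.123)

67.9904 min


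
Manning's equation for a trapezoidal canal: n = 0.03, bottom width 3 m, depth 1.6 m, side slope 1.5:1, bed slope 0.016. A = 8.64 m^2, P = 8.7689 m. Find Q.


R = A/P = 8.64/8.7689 = 0.985300
Q = (1/0.03) * 8.64 * 0.985300^(2/3) * 0.016^0.5

36.0715 m^3/s


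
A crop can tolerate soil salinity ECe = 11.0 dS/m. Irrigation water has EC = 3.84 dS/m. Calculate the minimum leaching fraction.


LR = ECiw / (5*ECe - ECiw)
LR = 3.84 / (5*11.0 - 3.84)
LR = 3.84 / 51.1600

0.0751


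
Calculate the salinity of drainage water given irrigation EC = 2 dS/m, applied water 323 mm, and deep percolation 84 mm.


EC_dw = EC_iw * D_iw / D_dw
EC_dw = 2 * 323 / 84
EC_dw = 646 / 84

7.6905 dS/m


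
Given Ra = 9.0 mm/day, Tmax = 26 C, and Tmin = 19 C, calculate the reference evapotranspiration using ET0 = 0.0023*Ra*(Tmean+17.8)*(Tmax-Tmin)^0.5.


Tmean = (Tmax + Tmin)/2 = (26 + 19)/2 = 22.5
ET0 = 0.0023 * 9.0 * (22.5 + 17.8) * sqrt(26 - 19)
ET0 = 0.0023 * 9.0 * 40.3 * 2.645751

2.2071 mm/day


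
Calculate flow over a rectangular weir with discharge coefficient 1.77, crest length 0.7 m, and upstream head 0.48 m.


Q = C * L * H^(3/2) = 1.77 * 0.7 * 0.48^1.5 = 1.77 * 0.7 * 0.332554

0.4120 m^3/s


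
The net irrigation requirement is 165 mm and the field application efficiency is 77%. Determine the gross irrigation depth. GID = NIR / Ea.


Ea = 77% = 0.77
GID = NIR / Ea = 165 / 0.77 = 214.2857 mm

214.2857 mm


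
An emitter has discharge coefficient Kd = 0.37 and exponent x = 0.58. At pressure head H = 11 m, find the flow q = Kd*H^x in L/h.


q = Kd * H^x = 0.37 * 11^0.58 = 0.37 * 4.017980

1.4867 L/h


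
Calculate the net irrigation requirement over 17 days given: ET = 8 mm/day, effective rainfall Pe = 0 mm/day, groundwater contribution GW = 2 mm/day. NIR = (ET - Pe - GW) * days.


Daily deficit = ET - Pe - GW = 8 - 0 - 2 = 6 mm/day
NIR = 6 * 17 = 102 mm

102.0000 mm


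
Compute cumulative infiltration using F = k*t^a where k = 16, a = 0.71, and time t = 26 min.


F = k * t^a = 16 * 26^0.71
F = 16 * 10.107205

161.7153 mm


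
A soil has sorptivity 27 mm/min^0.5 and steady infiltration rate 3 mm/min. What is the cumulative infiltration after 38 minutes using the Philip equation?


F = S*sqrt(t) + A*t
F = 27*sqrt(38) + 3*38
F = 27*6.164414 + 114

280.4392 mm


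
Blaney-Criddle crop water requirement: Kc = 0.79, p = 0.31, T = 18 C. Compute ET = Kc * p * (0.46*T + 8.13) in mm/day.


ET = Kc * p * (0.46*T + 8.13)
ET = 0.79 * 0.31 * (0.46*18 + 8.13)
ET = 0.79 * 0.31 * 16.4100

4.0188 mm/day


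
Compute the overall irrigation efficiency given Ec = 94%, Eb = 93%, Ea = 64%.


Ec = 0.94, Eb = 0.93, Ea = 0.64
E = 0.94 * 0.93 * 0.64 * 100 = 55.9488%

55.9488 %


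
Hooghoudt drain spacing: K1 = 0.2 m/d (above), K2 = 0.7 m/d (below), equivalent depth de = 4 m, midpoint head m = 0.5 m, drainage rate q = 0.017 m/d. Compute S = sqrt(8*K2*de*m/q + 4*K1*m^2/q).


S^2 = 8*K2*de*m/q + 4*K1*m^2/q
S^2 = 8*0.7*4*0.5/0.017 + 4*0.2*0.5^2/0.017
S = sqrt(670.5882)

25.8957 m


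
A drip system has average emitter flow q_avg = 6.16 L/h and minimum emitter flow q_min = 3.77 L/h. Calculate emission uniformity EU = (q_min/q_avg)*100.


EU = (q_min/q_avg)*100 = (3.77/6.16)*100 = 61.2013%

61.2013 %


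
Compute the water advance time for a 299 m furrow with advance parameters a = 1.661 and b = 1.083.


t = (L/a)^(1/b)
t = (299/1.661)^(1/1.083)
t = 180.012041^(1/1.083)

120.9087 min


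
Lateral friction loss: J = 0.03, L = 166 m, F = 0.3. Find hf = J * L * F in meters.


hf = J * L * F = 0.03 * 166 * 0.3 = 1.4940 m

1.4940 m


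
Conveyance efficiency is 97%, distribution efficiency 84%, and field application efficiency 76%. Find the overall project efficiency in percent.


Ec = 0.97, Eb = 0.84, Ea = 0.76
E = 0.97 * 0.84 * 0.76 * 100 = 61.9248%

61.9248 %
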